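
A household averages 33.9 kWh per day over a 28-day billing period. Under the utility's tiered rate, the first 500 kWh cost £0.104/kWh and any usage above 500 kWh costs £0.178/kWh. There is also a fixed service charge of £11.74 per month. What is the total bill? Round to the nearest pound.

£144

Usage = 33.9 kWh/day × 28 days = 949.2 kWh
First 500 kWh × £0.104 = £52.00
Remaining 449.2 kWh × £0.178 = £79.96
Energy charge = £131.96; + service £11.74 = £143.70 ≈ £144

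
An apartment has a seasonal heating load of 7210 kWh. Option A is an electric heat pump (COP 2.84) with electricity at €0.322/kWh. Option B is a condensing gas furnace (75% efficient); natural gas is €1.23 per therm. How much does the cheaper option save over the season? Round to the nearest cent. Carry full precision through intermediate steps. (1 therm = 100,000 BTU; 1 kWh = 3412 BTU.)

€414.02

Heat load = 7210 kWh × 3412 = 24,600,520 BTU
Gas: input = 24,600,520 / 0.75 = 32,800,693 BTU = 328 therm → 328 × €1.23 = €403.45
Heat pump: 24,600,520 BTU / 3412 = 7,210 kWh heat; / 2.84 = 2,539 kWh in → × €0.322 = €817.47
Difference = |€403.45 − €817.47| = €414.02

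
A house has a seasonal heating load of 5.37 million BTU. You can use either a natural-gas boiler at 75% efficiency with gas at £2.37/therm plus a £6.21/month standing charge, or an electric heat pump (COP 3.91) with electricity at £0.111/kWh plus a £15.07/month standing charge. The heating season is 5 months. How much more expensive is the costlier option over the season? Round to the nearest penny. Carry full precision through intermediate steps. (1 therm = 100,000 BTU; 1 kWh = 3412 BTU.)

£80.71

Heat load = 5.37 × 10⁶ BTU = 5,370,000 BTU
Gas: input = 5,370,000 / 0.75 = 7,160,000 BTU = 71.6 therm → 71.6 × £2.37 = £169.69; + 5 × £6.21 standing = £200.74
Heat pump: 5,370,000 BTU / 3412 = 1,574 kWh heat; / 3.91 = 402.5 kWh in → × £0.111 = £44.68; + 5 × £15.07 standing = £120.03
Difference = |£200.74 − £120.03| = £80.71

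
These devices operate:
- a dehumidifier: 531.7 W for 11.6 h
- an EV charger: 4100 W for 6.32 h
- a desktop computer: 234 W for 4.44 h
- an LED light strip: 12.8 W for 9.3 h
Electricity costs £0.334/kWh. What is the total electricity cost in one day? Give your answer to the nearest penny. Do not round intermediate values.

£11.10

dehumidifier: 531.7 W × 11.6 h = 6,168 Wh = 6.168 kWh
EV charger: 4100 W × 6.32 h = 25,912 Wh = 25.91 kWh
desktop computer: 234 W × 4.44 h = 1,039 Wh = 1.039 kWh
LED light strip: 12.8 W × 9.3 h = 119 Wh = 0.119 kWh
Total energy = 6.168 + 25.91 + 1.039 + 0.119 = 33.24 kWh
Cost = 33.24 kWh × £0.334 = £11.10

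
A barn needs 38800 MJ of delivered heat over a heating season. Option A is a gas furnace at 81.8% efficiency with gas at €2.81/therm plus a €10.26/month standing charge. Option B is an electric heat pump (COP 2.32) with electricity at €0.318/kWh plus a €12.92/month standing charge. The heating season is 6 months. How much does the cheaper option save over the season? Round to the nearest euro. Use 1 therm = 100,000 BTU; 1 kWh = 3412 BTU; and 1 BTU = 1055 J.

Heat load = 38800 MJ = 38,800,000,000 J / 1055 = 36,777,251 BTU
Gas: input = 36,777,251 / 0.818 = 44,959,965 BTU = 449.6 therm → 449.6 × €2.81 = €1,263.38; + 6 × €10.26 standing = €1,324.94
Heat pump: 36,777,251 BTU / 3412 = 10,780 kWh heat; / 2.32 = 4,646 kWh in → × €0.318 = €1,477.44; + 6 × €12.92 standing = €1,554.96
Difference = |€1,324.94 − €1,554.96| = €230.02 ≈ €230

€230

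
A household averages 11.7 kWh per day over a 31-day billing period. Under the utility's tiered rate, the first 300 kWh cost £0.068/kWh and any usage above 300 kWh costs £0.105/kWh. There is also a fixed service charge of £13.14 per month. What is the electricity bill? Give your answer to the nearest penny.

£40.12

Usage = 11.7 kWh/day × 31 days = 362.7 kWh
First 300 kWh × £0.068 = £20.40
Remaining 62.7 kWh × £0.105 = £6.58
Energy charge = £26.98; + service £13.14 = £40.12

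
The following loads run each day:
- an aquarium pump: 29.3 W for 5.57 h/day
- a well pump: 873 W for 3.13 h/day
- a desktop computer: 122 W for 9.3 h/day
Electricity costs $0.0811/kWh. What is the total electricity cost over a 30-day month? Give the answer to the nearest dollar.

$10

aquarium pump: 29.3 W × 5.57 h × 30 d = 4,896 Wh = 4.896 kWh
well pump: 873 W × 3.13 h × 30 d = 81,975 Wh = 81.97 kWh
desktop computer: 122 W × 9.3 h × 30 d = 34,038 Wh = 34.04 kWh
Total energy = 4.896 + 81.97 + 34.04 = 120.9 kWh
Cost = 120.9 kWh × $0.0811 = $9.81 ≈ $10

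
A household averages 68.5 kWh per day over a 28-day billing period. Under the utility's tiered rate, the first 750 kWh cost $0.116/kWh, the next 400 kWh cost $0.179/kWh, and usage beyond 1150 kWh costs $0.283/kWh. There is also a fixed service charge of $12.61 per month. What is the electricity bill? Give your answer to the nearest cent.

$388.55

Usage = 68.5 kWh/day × 28 days = 1918 kWh
First 750 kWh × $0.116 = $87.00
Next 400 kWh × $0.179 = $71.60
Remaining 768 kWh × $0.283 = $217.34
Energy charge = $375.94; + service $12.61 = $388.55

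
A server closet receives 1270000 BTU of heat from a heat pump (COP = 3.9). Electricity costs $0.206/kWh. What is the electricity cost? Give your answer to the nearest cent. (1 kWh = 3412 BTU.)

$19.66

Heat delivered = 1,270,000 BTU / 3412 = 372.2 kWh
Electrical input = 372.2 kWh / 3.9 = 95.44 kWh
Cost = 95.44 × $0.206/kWh = $19.66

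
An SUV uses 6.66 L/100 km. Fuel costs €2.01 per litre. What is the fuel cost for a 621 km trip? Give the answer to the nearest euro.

€83

Fuel = 6.66 L/100 km × 621 km / 100 = 41.36 L
Cost = 41.36 L × €2.01/L = €83.13 ≈ €83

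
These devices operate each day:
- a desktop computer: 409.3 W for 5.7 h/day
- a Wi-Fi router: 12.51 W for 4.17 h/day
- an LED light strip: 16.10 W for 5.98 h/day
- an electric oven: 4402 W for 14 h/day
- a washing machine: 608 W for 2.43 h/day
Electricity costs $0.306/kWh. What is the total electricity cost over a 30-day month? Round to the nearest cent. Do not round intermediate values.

desktop computer: 409.3 W × 5.7 h × 30 d = 69,990 Wh = 69.99 kWh
Wi-Fi router: 12.51 W × 4.17 h × 30 d = 1,565 Wh = 1.565 kWh
LED light strip: 16.10 W × 5.98 h × 30 d = 2,888 Wh = 2.888 kWh
electric oven: 4402 W × 14 h × 30 d = 1,848,840 Wh = 1,849 kWh
washing machine: 608 W × 2.43 h × 30 d = 44,323 Wh = 44.32 kWh
Total energy = 69.99 + 1.565 + 2.888 + 1,849 + 44.32 = 1,968 kWh
Cost = 1,968 kWh × $0.306 = $602.09

$602.09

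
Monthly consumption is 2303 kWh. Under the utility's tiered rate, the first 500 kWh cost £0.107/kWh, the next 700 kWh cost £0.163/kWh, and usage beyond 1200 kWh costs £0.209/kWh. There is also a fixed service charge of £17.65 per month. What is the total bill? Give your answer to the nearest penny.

First 500 kWh × £0.107 = £53.50
Next 700 kWh × £0.163 = £114.10
Remaining 1103 kWh × £0.209 = £230.53
Energy charge = £398.13; + service £17.65 = £415.78

£415.78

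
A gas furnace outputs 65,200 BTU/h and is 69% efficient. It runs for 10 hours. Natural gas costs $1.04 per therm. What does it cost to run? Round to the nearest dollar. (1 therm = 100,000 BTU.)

$10

Heat delivered = 65,200 BTU/h × 10 h = 652,000 BTU
Gas input = 652,000 / 0.69 = 944,928 BTU
= 944,928 / 100,000 = 9.449 therm
Cost = 9.449 × $1.04/therm = $9.83 ≈ $10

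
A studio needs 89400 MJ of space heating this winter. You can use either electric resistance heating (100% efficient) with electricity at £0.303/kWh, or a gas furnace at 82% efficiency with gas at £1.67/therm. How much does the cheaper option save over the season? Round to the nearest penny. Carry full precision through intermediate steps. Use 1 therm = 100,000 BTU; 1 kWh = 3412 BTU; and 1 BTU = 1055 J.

Heat load = 89400 MJ = 89,400,000,000 J / 1055 = 84,739,336 BTU
Gas: input = 84,739,336 / 0.82 = 103,340,654 BTU = 1,033 therm → 1,033 × £1.67 = £1,725.79
Electric: 84,739,336 BTU / 3412 = 24,840 kWh → × £0.303 = £7,525.21
Difference = |£1,725.79 − £7,525.21| = £5,799.42

£5799.42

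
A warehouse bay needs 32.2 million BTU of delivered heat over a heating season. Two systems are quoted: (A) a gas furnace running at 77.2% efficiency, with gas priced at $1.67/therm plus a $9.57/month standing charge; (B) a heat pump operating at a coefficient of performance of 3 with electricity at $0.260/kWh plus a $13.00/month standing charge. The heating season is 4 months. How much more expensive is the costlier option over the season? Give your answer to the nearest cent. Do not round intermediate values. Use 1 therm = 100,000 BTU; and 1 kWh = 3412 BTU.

Heat load = 32.2 × 10⁶ BTU = 32,200,000 BTU
Gas: input = 32,200,000 / 0.772 = 41,709,845 BTU = 417.1 therm → 417.1 × $1.67 = $696.55; + 4 × $9.57 standing = $734.83
Heat pump: 32,200,000 BTU / 3412 = 9,437 kWh heat; / 3 = 3,146 kWh in → × $0.260 = $817.90; + 4 × $13.00 standing = $869.90
Difference = |$734.83 − $869.90| = $135.06

$135.06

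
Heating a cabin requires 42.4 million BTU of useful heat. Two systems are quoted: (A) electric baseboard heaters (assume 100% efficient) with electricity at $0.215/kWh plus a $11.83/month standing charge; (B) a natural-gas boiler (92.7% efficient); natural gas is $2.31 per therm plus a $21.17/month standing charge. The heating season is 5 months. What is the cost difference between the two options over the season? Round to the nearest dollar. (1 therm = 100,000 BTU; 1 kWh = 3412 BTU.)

Heat load = 42.4 × 10⁶ BTU = 42,400,000 BTU
Gas: input = 42,400,000 / 0.927 = 45,738,943 BTU = 457.4 therm → 457.4 × $2.31 = $1,056.57; + 5 × $21.17 standing = $1,162.42
Electric: 42,400,000 BTU / 3412 = 12,430 kWh → × $0.215 = $2,671.75; + 5 × $11.83 standing = $2,730.90
Difference = |$1,162.42 − $2,730.90| = $1,568.48 ≈ $1568

$1568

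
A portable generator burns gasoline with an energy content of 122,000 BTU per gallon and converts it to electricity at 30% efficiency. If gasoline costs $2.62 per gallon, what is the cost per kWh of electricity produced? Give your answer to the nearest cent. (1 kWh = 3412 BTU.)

Electrical output per gallon = 122,000 BTU × 0.30 / 3412 BTU/kWh = 10.73 kWh
Cost per kWh = $2.62 / 10.73 kWh = $0.244

$0.24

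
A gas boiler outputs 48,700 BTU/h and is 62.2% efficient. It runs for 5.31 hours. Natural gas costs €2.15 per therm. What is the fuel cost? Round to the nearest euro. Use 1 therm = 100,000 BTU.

€9

Heat delivered = 48,700 BTU/h × 5.31 h = 258,597 BTU
Gas input = 258,597 / 0.622 = 415,751 BTU
= 415,751 / 100,000 = 4.158 therm
Cost = 4.158 × €2.15/therm = €8.94 ≈ €9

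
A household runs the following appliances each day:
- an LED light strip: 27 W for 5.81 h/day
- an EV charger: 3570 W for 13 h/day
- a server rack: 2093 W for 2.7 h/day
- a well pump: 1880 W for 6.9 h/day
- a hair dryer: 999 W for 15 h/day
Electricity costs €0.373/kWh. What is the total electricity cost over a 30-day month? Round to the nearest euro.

€897

LED light strip: 27 W × 5.81 h × 30 d = 4,706 Wh = 4.706 kWh
EV charger: 3570 W × 13 h × 30 d = 1,392,300 Wh = 1,392 kWh
server rack: 2093 W × 2.7 h × 30 d = 169,533 Wh = 169.5 kWh
well pump: 1880 W × 6.9 h × 30 d = 389,160 Wh = 389.2 kWh
hair dryer: 999 W × 15 h × 30 d = 449,550 Wh = 449.6 kWh
Total energy = 4.706 + 1,392 + 169.5 + 389.2 + 449.6 = 2,405 kWh
Cost = 2,405 kWh × €0.373 = €897.16 ≈ €897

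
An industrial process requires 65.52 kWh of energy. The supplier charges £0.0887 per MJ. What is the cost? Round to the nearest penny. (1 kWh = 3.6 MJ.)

65.52 kWh × (3.6 MJ/kWh) = 235.9 MJ
Cost = 235.9 MJ × £0.0887/MJ = £20.92

£20.92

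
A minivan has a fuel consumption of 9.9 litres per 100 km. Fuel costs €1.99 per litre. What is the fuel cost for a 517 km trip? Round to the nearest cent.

Fuel = 9.9 L/100 km × 517 km / 100 = 51.18 L
Cost = 51.18 L × €1.99/L = €101.85

€101.85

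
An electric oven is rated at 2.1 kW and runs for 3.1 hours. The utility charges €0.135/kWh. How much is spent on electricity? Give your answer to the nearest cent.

€0.88

Energy = 2100 W × 3.1 h = 6,510 Wh = 6.51 kWh
Cost = 6.51 kWh × €0.135/kWh = €0.88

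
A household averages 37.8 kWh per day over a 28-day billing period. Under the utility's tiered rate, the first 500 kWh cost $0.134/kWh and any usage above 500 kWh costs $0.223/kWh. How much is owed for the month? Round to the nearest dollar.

Usage = 37.8 kWh/day × 28 days = 1058.4 kWh
First 500 kWh × $0.134 = $67.00
Remaining 558.4 kWh × $0.223 = $124.52
Total = $191.52 ≈ $192

$192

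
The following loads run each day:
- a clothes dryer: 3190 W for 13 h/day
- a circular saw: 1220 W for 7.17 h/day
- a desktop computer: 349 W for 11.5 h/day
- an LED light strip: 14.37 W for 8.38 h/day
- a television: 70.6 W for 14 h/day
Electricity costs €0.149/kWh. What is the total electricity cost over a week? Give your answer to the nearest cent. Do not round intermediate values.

€57.72

clothes dryer: 3190 W × 13 h × 7 d = 290,290 Wh = 290.3 kWh
circular saw: 1220 W × 7.17 h × 7 d = 61,232 Wh = 61.23 kWh
desktop computer: 349 W × 11.5 h × 7 d = 28,094 Wh = 28.09 kWh
LED light strip: 14.37 W × 8.38 h × 7 d = 843 Wh = 0.8429 kWh
television: 70.6 W × 14 h × 7 d = 6,919 Wh = 6.919 kWh
Total energy = 290.3 + 61.23 + 28.09 + 0.8429 + 6.919 = 387.4 kWh
Cost = 387.4 kWh × €0.149 = €57.72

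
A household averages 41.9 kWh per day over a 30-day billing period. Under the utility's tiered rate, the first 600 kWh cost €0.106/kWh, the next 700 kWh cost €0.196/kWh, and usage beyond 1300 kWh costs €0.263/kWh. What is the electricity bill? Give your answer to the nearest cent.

Usage = 41.9 kWh/day × 30 days = 1257 kWh
First 600 kWh × €0.106 = €63.60
Next 657 kWh × €0.196 = €128.77
Remaining tier: 0 kWh (not reached)
Total = €192.37

€192.37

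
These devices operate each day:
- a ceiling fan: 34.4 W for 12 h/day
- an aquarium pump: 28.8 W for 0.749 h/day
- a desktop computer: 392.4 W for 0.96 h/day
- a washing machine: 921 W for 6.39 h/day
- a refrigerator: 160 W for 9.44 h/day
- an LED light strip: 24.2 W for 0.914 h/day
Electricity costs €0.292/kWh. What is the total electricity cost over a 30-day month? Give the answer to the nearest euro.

€72

ceiling fan: 34.4 W × 12 h × 30 d = 12,384 Wh = 12.38 kWh
aquarium pump: 28.8 W × 0.749 h × 30 d = 647 Wh = 0.6471 kWh
desktop computer: 392.4 W × 0.96 h × 30 d = 11,301 Wh = 11.3 kWh
washing machine: 921 W × 6.39 h × 30 d = 176,556 Wh = 176.6 kWh
refrigerator: 160 W × 9.44 h × 30 d = 45,312 Wh = 45.31 kWh
LED light strip: 24.2 W × 0.914 h × 30 d = 664 Wh = 0.6636 kWh
Total energy = 12.38 + 0.6471 + 11.3 + 176.6 + 45.31 + 0.6636 = 246.9 kWh
Cost = 246.9 kWh × €0.292 = €72.08 ≈ €72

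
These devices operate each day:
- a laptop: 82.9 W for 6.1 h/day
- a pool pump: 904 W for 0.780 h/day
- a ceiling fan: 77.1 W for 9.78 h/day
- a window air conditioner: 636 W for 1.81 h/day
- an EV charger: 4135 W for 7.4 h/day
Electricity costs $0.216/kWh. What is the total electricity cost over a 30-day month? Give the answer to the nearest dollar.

$218

laptop: 82.9 W × 6.1 h × 30 d = 15,171 Wh = 15.17 kWh
pool pump: 904 W × 0.780 h × 30 d = 21,154 Wh = 21.15 kWh
ceiling fan: 77.1 W × 9.78 h × 30 d = 22,621 Wh = 22.62 kWh
window air conditioner: 636 W × 1.81 h × 30 d = 34,535 Wh = 34.53 kWh
EV charger: 4135 W × 7.4 h × 30 d = 917,970 Wh = 918 kWh
Total energy = 15.17 + 21.15 + 22.62 + 34.53 + 918 = 1,011 kWh
Cost = 1,011 kWh × $0.216 = $218.47 ≈ $218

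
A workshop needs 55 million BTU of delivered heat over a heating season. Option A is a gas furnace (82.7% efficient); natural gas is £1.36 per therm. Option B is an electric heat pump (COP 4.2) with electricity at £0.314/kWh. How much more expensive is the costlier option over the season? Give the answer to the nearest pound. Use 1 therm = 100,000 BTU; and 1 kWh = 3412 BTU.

£301

Heat load = 55 × 10⁶ BTU = 55,000,000 BTU
Gas: input = 55,000,000 / 0.827 = 66,505,441 BTU = 665.1 therm → 665.1 × £1.36 = £904.47
Heat pump: 55,000,000 BTU / 3412 = 16,120 kWh heat; / 4.2 = 3,838 kWh in → × £0.314 = £1,205.13
Difference = |£904.47 − £1,205.13| = £300.66 ≈ £301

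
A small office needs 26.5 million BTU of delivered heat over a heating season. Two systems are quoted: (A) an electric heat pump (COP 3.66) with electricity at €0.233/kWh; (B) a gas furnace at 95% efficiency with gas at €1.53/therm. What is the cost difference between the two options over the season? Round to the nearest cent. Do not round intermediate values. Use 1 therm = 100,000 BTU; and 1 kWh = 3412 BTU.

€67.65

Heat load = 26.5 × 10⁶ BTU = 26,500,000 BTU
Gas: input = 26,500,000 / 0.95 = 27,894,737 BTU = 278.9 therm → 278.9 × €1.53 = €426.79
Heat pump: 26,500,000 BTU / 3412 = 7,767 kWh heat; / 3.66 = 2,122 kWh in → × €0.233 = €494.44
Difference = |€426.79 − €494.44| = €67.65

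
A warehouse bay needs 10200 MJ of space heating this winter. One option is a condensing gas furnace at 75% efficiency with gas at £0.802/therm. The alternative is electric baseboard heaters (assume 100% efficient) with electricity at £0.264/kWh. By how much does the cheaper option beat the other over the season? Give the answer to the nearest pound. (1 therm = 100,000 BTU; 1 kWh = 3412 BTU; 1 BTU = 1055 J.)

£645

Heat load = 10200 MJ = 10,200,000,000 J / 1055 = 9,668,246 BTU
Gas: input = 9,668,246 / 0.75 = 12,890,995 BTU = 128.9 therm → 128.9 × £0.802 = £103.39
Electric: 9,668,246 BTU / 3412 = 2,834 kWh → × £0.264 = £748.07
Difference = |£103.39 − £748.07| = £644.68 ≈ £645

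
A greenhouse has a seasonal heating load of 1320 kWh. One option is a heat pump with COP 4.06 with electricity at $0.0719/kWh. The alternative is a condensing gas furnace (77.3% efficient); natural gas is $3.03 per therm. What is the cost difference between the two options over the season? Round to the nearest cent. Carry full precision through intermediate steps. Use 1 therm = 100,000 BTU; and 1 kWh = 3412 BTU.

Heat load = 1320 kWh × 3412 = 4,503,840 BTU
Gas: input = 4,503,840 / 0.773 = 5,826,442 BTU = 58.26 therm → 58.26 × $3.03 = $176.54
Heat pump: 4,503,840 BTU / 3412 = 1,320 kWh heat; / 4.06 = 325.1 kWh in → × $0.0719 = $23.38
Difference = |$176.54 − $23.38| = $153.16

$153.16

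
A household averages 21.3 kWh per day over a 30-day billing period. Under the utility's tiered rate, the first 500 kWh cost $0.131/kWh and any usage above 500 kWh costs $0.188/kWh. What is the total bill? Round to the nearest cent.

Usage = 21.3 kWh/day × 30 days = 639 kWh
First 500 kWh × $0.131 = $65.50
Remaining 139 kWh × $0.188 = $26.13
Total = $91.63

$91.63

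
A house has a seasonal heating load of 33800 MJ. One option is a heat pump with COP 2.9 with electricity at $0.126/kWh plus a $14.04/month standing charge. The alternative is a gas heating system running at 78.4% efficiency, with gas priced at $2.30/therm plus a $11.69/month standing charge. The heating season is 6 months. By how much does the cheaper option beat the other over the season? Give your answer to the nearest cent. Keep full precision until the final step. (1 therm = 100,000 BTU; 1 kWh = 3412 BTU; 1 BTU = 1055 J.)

$517.82

Heat load = 33800 MJ = 33,800,000,000 J / 1055 = 32,037,915 BTU
Gas: input = 32,037,915 / 0.784 = 40,864,687 BTU = 408.6 therm → 408.6 × $2.30 = $939.89; + 6 × $11.69 standing = $1,010.03
Heat pump: 32,037,915 BTU / 3412 = 9,390 kWh heat; / 2.9 = 3,238 kWh in → × $0.126 = $407.97; + 6 × $14.04 standing = $492.21
Difference = |$1,010.03 − $492.21| = $517.82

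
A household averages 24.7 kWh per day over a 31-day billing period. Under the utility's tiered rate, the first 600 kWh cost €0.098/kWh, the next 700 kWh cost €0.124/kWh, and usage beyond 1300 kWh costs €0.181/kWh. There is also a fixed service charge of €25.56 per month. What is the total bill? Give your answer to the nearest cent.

€104.91

Usage = 24.7 kWh/day × 31 days = 765.7 kWh
First 600 kWh × €0.098 = €58.80
Next 165.7 kWh × €0.124 = €20.55
Remaining tier: 0 kWh (not reached)
Energy charge = €79.35; + service €25.56 = €104.91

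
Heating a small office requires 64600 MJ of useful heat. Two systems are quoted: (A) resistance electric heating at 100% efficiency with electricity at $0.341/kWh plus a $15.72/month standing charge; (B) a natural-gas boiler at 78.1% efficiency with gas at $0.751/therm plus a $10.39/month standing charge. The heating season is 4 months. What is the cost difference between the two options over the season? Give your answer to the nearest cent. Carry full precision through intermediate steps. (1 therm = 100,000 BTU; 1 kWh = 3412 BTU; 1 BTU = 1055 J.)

Heat load = 64600 MJ = 64,600,000,000 J / 1055 = 61,232,227 BTU
Gas: input = 61,232,227 / 0.781 = 78,402,340 BTU = 784 therm → 784 × $0.751 = $588.80; + 4 × $10.39 standing = $630.36
Electric: 61,232,227 BTU / 3412 = 17,950 kWh → × $0.341 = $6,119.63; + 4 × $15.72 standing = $6,182.51
Difference = |$630.36 − $6,182.51| = $5,552.15

$5552.15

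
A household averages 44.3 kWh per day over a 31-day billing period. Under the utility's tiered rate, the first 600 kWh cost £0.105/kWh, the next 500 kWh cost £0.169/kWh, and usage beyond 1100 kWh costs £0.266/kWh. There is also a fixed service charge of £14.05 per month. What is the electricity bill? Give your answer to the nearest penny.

£234.25

Usage = 44.3 kWh/day × 31 days = 1373.3 kWh
First 600 kWh × £0.105 = £63.00
Next 500 kWh × £0.169 = £84.50
Remaining 273.3 kWh × £0.266 = £72.70
Energy charge = £220.20; + service £14.05 = £234.25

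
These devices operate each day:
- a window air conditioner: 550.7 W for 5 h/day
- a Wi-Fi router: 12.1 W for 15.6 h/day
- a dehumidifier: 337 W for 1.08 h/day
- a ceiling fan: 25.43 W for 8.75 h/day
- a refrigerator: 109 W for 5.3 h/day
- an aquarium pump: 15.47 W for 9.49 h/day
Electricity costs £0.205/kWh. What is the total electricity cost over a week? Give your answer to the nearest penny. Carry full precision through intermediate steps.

£6.10

window air conditioner: 550.7 W × 5 h × 7 d = 19,274 Wh = 19.27 kWh
Wi-Fi router: 12.1 W × 15.6 h × 7 d = 1,321 Wh = 1.321 kWh
dehumidifier: 337 W × 1.08 h × 7 d = 2,548 Wh = 2.548 kWh
ceiling fan: 25.43 W × 8.75 h × 7 d = 1,558 Wh = 1.558 kWh
refrigerator: 109 W × 5.3 h × 7 d = 4,044 Wh = 4.044 kWh
aquarium pump: 15.47 W × 9.49 h × 7 d = 1,028 Wh = 1.028 kWh
Total energy = 19.27 + 1.321 + 2.548 + 1.558 + 4.044 + 1.028 = 29.77 kWh
Cost = 29.77 kWh × £0.205 = £6.10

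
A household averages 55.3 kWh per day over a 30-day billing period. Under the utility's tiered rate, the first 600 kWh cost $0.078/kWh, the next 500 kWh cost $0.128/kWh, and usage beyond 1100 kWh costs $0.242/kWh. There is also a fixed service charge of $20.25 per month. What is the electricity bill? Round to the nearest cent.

$266.33

Usage = 55.3 kWh/day × 30 days = 1659 kWh
First 600 kWh × $0.078 = $46.80
Next 500 kWh × $0.128 = $64.00
Remaining 559 kWh × $0.242 = $135.28
Energy charge = $246.08; + service $20.25 = $266.33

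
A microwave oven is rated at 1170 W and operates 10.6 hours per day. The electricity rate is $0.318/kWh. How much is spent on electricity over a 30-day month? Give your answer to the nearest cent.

Energy = 1170 W × 10.6 h/day × 30 days = 372,060 Wh = 372.1 kWh
Cost = 372.1 kWh × $0.318/kWh = $118.32

$118.32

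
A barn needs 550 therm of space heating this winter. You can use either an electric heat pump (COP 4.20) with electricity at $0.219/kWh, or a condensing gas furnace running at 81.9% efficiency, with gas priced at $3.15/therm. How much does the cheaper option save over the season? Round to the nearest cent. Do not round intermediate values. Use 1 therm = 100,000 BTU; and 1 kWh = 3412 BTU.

$1274.86

Heat load = 550 therm × 100,000 = 55,000,000 BTU
Gas: input = 55,000,000 / 0.819 = 67,155,067 BTU = 671.6 therm → 671.6 × $3.15 = $2,115.38
Heat pump: 55,000,000 BTU / 3412 = 16,120 kWh heat; / 4.20 = 3,838 kWh in → × $0.219 = $840.52
Difference = |$2,115.38 − $840.52| = $1,274.86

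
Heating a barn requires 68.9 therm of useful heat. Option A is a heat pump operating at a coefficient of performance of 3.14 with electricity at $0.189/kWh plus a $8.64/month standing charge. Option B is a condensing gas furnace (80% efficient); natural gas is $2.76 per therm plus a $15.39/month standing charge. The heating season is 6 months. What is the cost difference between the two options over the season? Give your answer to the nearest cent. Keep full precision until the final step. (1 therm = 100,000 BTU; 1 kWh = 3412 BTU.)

Heat load = 68.9 therm × 100,000 = 6,890,000 BTU
Gas: input = 6,890,000 / 0.80 = 8,612,500 BTU = 86.12 therm → 86.12 × $2.76 = $237.70; + 6 × $15.39 standing = $330.04
Heat pump: 6,890,000 BTU / 3412 = 2,019 kWh heat; / 3.14 = 643.1 kWh in → × $0.189 = $121.55; + 6 × $8.64 standing = $173.39
Difference = |$330.04 − $173.39| = $156.66

$156.66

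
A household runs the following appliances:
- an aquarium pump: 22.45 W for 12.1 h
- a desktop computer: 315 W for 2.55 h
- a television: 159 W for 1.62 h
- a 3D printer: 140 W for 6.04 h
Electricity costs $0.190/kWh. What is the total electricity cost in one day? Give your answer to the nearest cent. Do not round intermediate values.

aquarium pump: 22.45 W × 12.1 h = 272 Wh = 0.2716 kWh
desktop computer: 315 W × 2.55 h = 803 Wh = 0.8033 kWh
television: 159 W × 1.62 h = 258 Wh = 0.2576 kWh
3D printer: 140 W × 6.04 h = 846 Wh = 0.8456 kWh
Total energy = 0.2716 + 0.8033 + 0.2576 + 0.8456 = 2.178 kWh
Cost = 2.178 kWh × $0.190 = $0.41

$0.41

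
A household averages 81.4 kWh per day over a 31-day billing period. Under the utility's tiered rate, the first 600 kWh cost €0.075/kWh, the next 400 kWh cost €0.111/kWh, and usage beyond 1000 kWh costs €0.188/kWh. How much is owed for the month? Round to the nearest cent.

Usage = 81.4 kWh/day × 31 days = 2523.4 kWh
First 600 kWh × €0.075 = €45.00
Next 400 kWh × €0.111 = €44.40
Remaining 1523.4 kWh × €0.188 = €286.40
Total = €375.80

€375.80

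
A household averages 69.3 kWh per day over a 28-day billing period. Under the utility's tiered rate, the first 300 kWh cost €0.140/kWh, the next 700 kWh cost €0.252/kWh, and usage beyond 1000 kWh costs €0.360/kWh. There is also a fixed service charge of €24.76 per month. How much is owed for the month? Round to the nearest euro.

Usage = 69.3 kWh/day × 28 days = 1940.4 kWh
First 300 kWh × €0.140 = €42.00
Next 700 kWh × €0.252 = €176.40
Remaining 940.4 kWh × €0.360 = €338.54
Energy charge = €556.94; + service €24.76 = €581.70 ≈ €582

€582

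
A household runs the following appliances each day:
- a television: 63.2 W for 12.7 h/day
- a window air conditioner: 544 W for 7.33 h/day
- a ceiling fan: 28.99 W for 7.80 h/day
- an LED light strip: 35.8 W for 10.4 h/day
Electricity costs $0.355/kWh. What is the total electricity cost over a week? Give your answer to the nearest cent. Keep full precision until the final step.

$13.39

television: 63.2 W × 12.7 h × 7 d = 5,618 Wh = 5.618 kWh
window air conditioner: 544 W × 7.33 h × 7 d = 27,913 Wh = 27.91 kWh
ceiling fan: 28.99 W × 7.80 h × 7 d = 1,583 Wh = 1.583 kWh
LED light strip: 35.8 W × 10.4 h × 7 d = 2,606 Wh = 2.606 kWh
Total energy = 5.618 + 27.91 + 1.583 + 2.606 = 37.72 kWh
Cost = 37.72 kWh × $0.355 = $13.39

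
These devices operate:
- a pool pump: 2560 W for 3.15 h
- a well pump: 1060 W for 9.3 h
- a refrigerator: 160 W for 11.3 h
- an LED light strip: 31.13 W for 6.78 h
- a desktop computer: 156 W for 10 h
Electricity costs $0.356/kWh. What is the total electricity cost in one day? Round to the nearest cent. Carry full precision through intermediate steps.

$7.65

pool pump: 2560 W × 3.15 h = 8,064 Wh = 8.064 kWh
well pump: 1060 W × 9.3 h = 9,858 Wh = 9.858 kWh
refrigerator: 160 W × 11.3 h = 1,808 Wh = 1.808 kWh
LED light strip: 31.13 W × 6.78 h = 211 Wh = 0.2111 kWh
desktop computer: 156 W × 10 h = 1,560 Wh = 1.56 kWh
Total energy = 8.064 + 9.858 + 1.808 + 0.2111 + 1.56 = 21.5 kWh
Cost = 21.5 kWh × $0.356 = $7.65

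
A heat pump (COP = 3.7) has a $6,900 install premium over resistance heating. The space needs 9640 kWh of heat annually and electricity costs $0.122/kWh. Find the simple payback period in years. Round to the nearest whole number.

8 years

Resistance: 9640 kWh × $0.122 = $1,176.08/yr
Heat pump: 9640 / 3.7 = 2605 kWh in → × $0.122 = $317.86/yr
Annual savings = $858.22
Payback = $6,900 / $858.22 = 8.04 years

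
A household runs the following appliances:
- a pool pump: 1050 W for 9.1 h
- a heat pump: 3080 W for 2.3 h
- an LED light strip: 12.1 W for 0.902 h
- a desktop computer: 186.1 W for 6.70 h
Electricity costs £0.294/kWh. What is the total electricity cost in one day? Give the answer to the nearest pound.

pool pump: 1050 W × 9.1 h = 9,555 Wh = 9.555 kWh
heat pump: 3080 W × 2.3 h = 7,084 Wh = 7.084 kWh
LED light strip: 12.1 W × 0.902 h = 11 Wh = 0.01091 kWh
desktop computer: 186.1 W × 6.70 h = 1,247 Wh = 1.247 kWh
Total energy = 9.555 + 7.084 + 0.01091 + 1.247 = 17.9 kWh
Cost = 17.9 kWh × £0.294 = £5.26 ≈ £5

£5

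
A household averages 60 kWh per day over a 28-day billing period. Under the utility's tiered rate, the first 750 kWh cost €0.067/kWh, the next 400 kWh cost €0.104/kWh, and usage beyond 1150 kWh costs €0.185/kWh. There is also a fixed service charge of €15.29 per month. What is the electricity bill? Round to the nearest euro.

Usage = 60 kWh/day × 28 days = 1680 kWh
First 750 kWh × €0.067 = €50.25
Next 400 kWh × €0.104 = €41.60
Remaining 530 kWh × €0.185 = €98.05
Energy charge = €189.90; + service €15.29 = €205.19 ≈ €205

€205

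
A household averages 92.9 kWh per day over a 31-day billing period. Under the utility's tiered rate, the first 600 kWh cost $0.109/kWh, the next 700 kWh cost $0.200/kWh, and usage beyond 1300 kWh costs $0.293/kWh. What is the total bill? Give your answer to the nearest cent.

$668.31

Usage = 92.9 kWh/day × 31 days = 2879.9 kWh
First 600 kWh × $0.109 = $65.40
Next 700 kWh × $0.200 = $140.00
Remaining 1579.9 kWh × $0.293 = $462.91
Total = $668.31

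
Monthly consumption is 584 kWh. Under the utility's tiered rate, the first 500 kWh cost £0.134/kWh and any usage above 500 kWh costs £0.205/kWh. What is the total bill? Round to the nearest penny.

First 500 kWh × £0.134 = £67.00
Remaining 84 kWh × £0.205 = £17.22
Total = £84.22

£84.22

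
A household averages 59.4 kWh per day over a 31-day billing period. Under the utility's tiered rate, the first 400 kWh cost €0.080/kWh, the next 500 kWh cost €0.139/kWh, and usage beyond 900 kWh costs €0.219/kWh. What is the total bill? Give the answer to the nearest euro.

€308

Usage = 59.4 kWh/day × 31 days = 1841.4 kWh
First 400 kWh × €0.080 = €32.00
Next 500 kWh × €0.139 = €69.50
Remaining 941.4 kWh × €0.219 = €206.17
Total = €307.67 ≈ €308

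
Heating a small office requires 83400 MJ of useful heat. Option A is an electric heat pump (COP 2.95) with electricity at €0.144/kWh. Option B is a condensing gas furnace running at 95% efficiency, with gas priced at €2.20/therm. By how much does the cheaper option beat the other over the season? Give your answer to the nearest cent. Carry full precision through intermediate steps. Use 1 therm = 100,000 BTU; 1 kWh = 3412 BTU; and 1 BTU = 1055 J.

€699.73

Heat load = 83400 MJ = 83,400,000,000 J / 1055 = 79,052,133 BTU
Gas: input = 79,052,133 / 0.95 = 83,212,771 BTU = 832.1 therm → 832.1 × €2.20 = €1,830.68
Heat pump: 79,052,133 BTU / 3412 = 23,170 kWh heat; / 2.95 = 7,854 kWh in → × €0.144 = €1,130.95
Difference = |€1,830.68 − €1,130.95| = €699.73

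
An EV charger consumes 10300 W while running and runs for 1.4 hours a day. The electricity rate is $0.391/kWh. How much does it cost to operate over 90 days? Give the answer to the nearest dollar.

Energy = 10300 W × 1.4 h/day × 90 days = 1,297,800 Wh = 1,298 kWh
Cost = 1,298 kWh × $0.391/kWh = $507.44 ≈ $507

$507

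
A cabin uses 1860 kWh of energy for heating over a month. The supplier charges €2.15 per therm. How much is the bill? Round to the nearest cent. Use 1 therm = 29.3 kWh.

€136.48

1860 kWh × (0.03413 therm/kWh) = 63.48 therm
Cost = 63.48 therm × €2.15/therm = €136.48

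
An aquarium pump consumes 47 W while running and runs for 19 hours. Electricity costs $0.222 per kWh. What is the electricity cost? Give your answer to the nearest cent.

$0.20

Energy = 47 W × 19 h = 893 Wh = 0.893 kWh
Cost = 0.893 kWh × $0.222/kWh = $0.20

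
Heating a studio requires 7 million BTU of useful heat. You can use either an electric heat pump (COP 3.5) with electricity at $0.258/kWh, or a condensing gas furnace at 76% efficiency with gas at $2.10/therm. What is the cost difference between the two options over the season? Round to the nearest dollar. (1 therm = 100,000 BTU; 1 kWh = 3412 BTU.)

$42

Heat load = 7 × 10⁶ BTU = 7,000,000 BTU
Gas: input = 7,000,000 / 0.76 = 9,210,526 BTU = 92.11 therm → 92.11 × $2.10 = $193.42
Heat pump: 7,000,000 BTU / 3412 = 2,052 kWh heat; / 3.5 = 586.2 kWh in → × $0.258 = $151.23
Difference = |$193.42 − $151.23| = $42.19 ≈ $42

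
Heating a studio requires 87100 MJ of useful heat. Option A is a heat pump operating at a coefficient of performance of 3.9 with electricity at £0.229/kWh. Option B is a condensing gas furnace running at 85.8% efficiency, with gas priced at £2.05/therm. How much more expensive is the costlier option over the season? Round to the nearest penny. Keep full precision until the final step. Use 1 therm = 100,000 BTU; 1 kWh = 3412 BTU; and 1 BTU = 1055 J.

£551.79

Heat load = 87100 MJ = 87,100,000,000 J / 1055 = 82,559,242 BTU
Gas: input = 82,559,242 / 0.858 = 96,222,892 BTU = 962.2 therm → 962.2 × £2.05 = £1,972.57
Heat pump: 82,559,242 BTU / 3412 = 24,200 kWh heat; / 3.9 = 6,204 kWh in → × £0.229 = £1,420.78
Difference = |£1,972.57 − £1,420.78| = £551.79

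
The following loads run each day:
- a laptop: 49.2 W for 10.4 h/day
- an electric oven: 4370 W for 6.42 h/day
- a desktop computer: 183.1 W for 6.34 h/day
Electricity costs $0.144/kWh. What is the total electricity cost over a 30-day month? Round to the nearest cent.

laptop: 49.2 W × 10.4 h × 30 d = 15,350 Wh = 15.35 kWh
electric oven: 4370 W × 6.42 h × 30 d = 841,662 Wh = 841.7 kWh
desktop computer: 183.1 W × 6.34 h × 30 d = 34,826 Wh = 34.83 kWh
Total energy = 15.35 + 841.7 + 34.83 = 891.8 kWh
Cost = 891.8 kWh × $0.144 = $128.42

$128.42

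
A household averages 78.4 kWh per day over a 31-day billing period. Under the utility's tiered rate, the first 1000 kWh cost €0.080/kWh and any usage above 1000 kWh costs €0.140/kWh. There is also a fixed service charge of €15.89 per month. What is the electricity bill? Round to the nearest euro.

Usage = 78.4 kWh/day × 31 days = 2430.4 kWh
First 1000 kWh × €0.080 = €80.00
Remaining 1430.4 kWh × €0.140 = €200.26
Energy charge = €280.26; + service €15.89 = €296.15 ≈ €296

€296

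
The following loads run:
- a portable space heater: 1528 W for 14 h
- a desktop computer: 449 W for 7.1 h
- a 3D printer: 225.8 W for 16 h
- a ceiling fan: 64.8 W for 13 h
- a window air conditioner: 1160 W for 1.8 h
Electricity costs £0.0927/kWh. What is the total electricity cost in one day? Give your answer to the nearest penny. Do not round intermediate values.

£2.89

portable space heater: 1528 W × 14 h = 21,392 Wh = 21.39 kWh
desktop computer: 449 W × 7.1 h = 3,188 Wh = 3.188 kWh
3D printer: 225.8 W × 16 h = 3,613 Wh = 3.613 kWh
ceiling fan: 64.8 W × 13 h = 842 Wh = 0.8424 kWh
window air conditioner: 1160 W × 1.8 h = 2,088 Wh = 2.088 kWh
Total energy = 21.39 + 3.188 + 3.613 + 0.8424 + 2.088 = 31.12 kWh
Cost = 31.12 kWh × £0.0927 = £2.89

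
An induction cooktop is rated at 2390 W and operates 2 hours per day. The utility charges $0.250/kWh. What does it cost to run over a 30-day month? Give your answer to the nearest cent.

Energy = 2390 W × 2 h/day × 30 days = 143,400 Wh = 143.4 kWh
Cost = 143.4 kWh × $0.250/kWh = $35.85

$35.85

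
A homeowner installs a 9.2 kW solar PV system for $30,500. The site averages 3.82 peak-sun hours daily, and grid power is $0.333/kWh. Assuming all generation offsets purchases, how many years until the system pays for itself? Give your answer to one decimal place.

Daily generation = 9.2 kW × 3.82 h = 35.14 kWh
Annual generation = 35.14 × 365 = 12828 kWh
Annual savings = 12828 × $0.333 = $4,271.58
Payback = $30,500 / $4,271.58 = 7.14 years

7.1 years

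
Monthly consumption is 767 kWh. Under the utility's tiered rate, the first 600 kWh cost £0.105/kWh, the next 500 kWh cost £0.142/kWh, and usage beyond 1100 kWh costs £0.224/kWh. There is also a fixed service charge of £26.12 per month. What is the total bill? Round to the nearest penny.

First 600 kWh × £0.105 = £63.00
Next 167 kWh × £0.142 = £23.71
Remaining tier: 0 kWh (not reached)
Energy charge = £86.71; + service £26.12 = £112.83

£112.83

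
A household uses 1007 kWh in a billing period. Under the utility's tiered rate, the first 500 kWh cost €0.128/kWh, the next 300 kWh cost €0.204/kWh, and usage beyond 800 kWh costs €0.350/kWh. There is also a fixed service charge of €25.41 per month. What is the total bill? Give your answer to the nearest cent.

First 500 kWh × €0.128 = €64.00
Next 300 kWh × €0.204 = €61.20
Remaining 207 kWh × €0.350 = €72.45
Energy charge = €197.65; + service €25.41 = €223.06

€223.06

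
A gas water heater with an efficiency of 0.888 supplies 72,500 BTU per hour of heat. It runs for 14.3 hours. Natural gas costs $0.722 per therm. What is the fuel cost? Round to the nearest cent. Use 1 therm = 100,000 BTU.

$8.43

Heat delivered = 72,500 BTU/h × 14.3 h = 1,036,750 BTU
Gas input = 1,036,750 / 0.888 = 1,167,511 BTU
= 1,167,511 / 100,000 = 11.68 therm
Cost = 11.68 × $0.722/therm = $8.43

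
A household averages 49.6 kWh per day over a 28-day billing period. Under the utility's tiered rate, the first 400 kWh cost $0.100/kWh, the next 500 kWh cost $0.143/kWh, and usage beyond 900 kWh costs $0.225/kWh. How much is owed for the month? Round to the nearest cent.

$221.48

Usage = 49.6 kWh/day × 28 days = 1388.8 kWh
First 400 kWh × $0.100 = $40.00
Next 500 kWh × $0.143 = $71.50
Remaining 488.8 kWh × $0.225 = $109.98
Total = $221.48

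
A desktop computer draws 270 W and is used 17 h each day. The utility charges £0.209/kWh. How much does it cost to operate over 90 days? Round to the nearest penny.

£86.34

Energy = 270 W × 17 h/day × 90 days = 413,100 Wh = 413.1 kWh
Cost = 413.1 kWh × £0.209/kWh = £86.34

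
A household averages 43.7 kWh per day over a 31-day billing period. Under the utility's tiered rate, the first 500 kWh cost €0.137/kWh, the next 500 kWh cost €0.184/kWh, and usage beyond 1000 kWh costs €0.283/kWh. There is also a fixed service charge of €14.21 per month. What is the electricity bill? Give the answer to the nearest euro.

€275

Usage = 43.7 kWh/day × 31 days = 1354.7 kWh
First 500 kWh × €0.137 = €68.50
Next 500 kWh × €0.184 = €92.00
Remaining 354.7 kWh × €0.283 = €100.38
Energy charge = €260.88; + service €14.21 = €275.09 ≈ €275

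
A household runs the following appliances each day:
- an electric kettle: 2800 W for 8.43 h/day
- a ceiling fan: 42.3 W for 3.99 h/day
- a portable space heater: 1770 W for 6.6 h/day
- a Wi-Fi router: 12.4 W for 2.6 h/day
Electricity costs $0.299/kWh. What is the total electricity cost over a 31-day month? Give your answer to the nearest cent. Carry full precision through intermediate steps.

$328.93

electric kettle: 2800 W × 8.43 h × 31 d = 731,724 Wh = 731.7 kWh
ceiling fan: 42.3 W × 3.99 h × 31 d = 5,232 Wh = 5.232 kWh
portable space heater: 1770 W × 6.6 h × 31 d = 362,142 Wh = 362.1 kWh
Wi-Fi router: 12.4 W × 2.6 h × 31 d = 999 Wh = 0.9994 kWh
Total energy = 731.7 + 5.232 + 362.1 + 0.9994 = 1,100 kWh
Cost = 1,100 kWh × $0.299 = $328.93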